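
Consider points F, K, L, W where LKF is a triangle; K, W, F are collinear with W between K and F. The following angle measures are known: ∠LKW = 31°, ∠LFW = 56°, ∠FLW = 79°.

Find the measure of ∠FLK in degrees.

∠FLK = 93°

1. ∠FKL = 31°  [W on ray KF]
2. ∠KFL = 56°  [W on ray FK]
3. ∠FLK = 93°  [△LKF]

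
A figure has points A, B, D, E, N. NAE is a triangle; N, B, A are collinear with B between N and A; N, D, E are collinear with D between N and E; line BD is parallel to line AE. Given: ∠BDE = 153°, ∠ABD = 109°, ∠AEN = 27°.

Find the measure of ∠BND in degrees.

1. ∠BDN = 27°  [linear pair at D on NE]
2. ∠DBN = 71°  [linear pair at B on NA]
3. ∠BND = 82°  [△NBD]

∠BND = 82°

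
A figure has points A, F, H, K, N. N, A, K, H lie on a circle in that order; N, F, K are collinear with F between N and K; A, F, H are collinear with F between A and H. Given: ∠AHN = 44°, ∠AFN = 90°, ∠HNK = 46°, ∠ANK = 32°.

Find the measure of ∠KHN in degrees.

∠KHN = 76°

1. ∠AKN = 44°  [same arc NA]
2. ∠KAN = 104°  [△NAK]
3. ∠KHN = 76°  [cyclic NAKH, opposite ∠A+∠H]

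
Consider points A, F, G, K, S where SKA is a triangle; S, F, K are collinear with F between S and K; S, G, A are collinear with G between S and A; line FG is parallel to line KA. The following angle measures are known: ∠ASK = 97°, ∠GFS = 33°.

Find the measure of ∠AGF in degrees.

1. ∠FSG = 97°  [F on SK, G on SA]
2. ∠FGS = 50°  [△SFG]
3. ∠AGF = 130°  [linear pair at G on SA]

∠AGF = 130°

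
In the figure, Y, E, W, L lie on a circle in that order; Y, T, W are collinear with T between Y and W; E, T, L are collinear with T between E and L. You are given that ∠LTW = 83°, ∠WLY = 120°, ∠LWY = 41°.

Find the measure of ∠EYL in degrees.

1. ∠LTY = 97°  [linear pair at T on YW]
2. ∠LYW = 19°  [△YWL]
3. ∠LEY = 41°  [same arc YL]
4. ∠ELY = 64°  [△YTL]
5. ∠EYL = 75°  [△YEL]

∠EYL = 75°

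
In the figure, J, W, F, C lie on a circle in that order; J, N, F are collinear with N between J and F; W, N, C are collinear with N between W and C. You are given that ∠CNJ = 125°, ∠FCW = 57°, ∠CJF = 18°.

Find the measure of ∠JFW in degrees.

1. ∠FNW = 125°  [vertical angles at N]
2. ∠CWF = 18°  [same arc FC]
3. ∠JFW = 37°  [△WNF]

∠JFW = 37°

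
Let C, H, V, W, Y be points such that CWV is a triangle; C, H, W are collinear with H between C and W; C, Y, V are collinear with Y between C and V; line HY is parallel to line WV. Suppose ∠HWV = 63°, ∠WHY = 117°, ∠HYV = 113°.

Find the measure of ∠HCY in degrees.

∠HCY = 50°

1. ∠CHY = 63°  [linear pair at H on CW]
2. ∠CYH = 67°  [linear pair at Y on CV]
3. ∠HCY = 50°  [△CHY]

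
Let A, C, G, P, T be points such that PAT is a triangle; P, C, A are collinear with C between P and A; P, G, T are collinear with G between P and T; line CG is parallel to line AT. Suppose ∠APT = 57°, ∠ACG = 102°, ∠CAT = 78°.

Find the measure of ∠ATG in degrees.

1. ∠PAT = 78°  [C on ray AP]
2. ∠ATP = 45°  [△PAT]
3. ∠ATG = 45°  [G on ray TP]

∠ATG = 45°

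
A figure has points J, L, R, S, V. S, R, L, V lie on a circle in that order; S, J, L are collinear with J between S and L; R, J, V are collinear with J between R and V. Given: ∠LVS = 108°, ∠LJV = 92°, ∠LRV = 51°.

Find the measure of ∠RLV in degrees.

1. ∠LSV = 51°  [same arc LV]
2. ∠SLV = 21°  [△SLV]
3. ∠LVR = 67°  [△LJV]
4. ∠RLV = 62°  [△RLV]

∠RLV = 62°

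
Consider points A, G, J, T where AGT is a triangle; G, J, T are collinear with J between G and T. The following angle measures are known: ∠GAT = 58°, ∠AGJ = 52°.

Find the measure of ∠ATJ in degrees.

1. ∠AGT = 52°  [J on ray GT]
2. ∠ATG = 70°  [△AGT]
3. ∠ATJ = 70°  [J on ray TG]

∠ATJ = 70°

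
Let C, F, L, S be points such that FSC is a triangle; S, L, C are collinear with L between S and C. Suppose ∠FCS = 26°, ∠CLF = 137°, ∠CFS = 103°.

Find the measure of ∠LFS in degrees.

∠LFS = 86°

1. ∠CSF = 51°  [△FSC]
2. ∠FLS = 43°  [linear pair at L on SC]
3. ∠FSL = 51°  [L on ray SC]
4. ∠LFS = 86°  [△FSL]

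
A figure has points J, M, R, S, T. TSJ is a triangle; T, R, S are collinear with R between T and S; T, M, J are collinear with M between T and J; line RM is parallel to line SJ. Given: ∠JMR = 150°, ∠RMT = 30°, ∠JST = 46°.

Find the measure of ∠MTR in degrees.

1. ∠SJT = 30°  [RM∥SJ, corresponding at M]
2. ∠JTS = 104°  [△TSJ]
3. ∠MTR = 104°  [R on TS, M on TJ]

∠MTR = 104°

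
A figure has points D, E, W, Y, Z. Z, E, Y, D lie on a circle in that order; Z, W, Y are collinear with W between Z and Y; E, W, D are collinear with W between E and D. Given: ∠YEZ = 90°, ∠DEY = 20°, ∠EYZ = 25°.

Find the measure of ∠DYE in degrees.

∠DYE = 95°

1. ∠EZY = 65°  [△ZEY]
2. ∠EDY = 65°  [same arc EY]
3. ∠DYE = 95°  [△EYD]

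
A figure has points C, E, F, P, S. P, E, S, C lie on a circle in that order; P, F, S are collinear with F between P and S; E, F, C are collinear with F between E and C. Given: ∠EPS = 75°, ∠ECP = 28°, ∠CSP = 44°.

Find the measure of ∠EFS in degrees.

1. ∠CEP = 44°  [same arc PC]
2. ∠EFP = 61°  [△PFE]
3. ∠EFS = 119°  [linear pair at F on PS]

∠EFS = 119°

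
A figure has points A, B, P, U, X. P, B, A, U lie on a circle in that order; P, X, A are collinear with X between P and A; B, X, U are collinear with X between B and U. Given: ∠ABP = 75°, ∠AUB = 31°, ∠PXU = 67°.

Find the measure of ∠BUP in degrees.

1. ∠APB = 31°  [same arc BA]
2. ∠BAP = 74°  [△PBA]
3. ∠BUP = 74°  [same arc PB]

∠BUP = 74°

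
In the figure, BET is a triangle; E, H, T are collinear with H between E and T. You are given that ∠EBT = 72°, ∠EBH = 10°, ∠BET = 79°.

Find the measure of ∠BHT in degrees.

∠BHT = 89°

1. ∠BEH = 79°  [H on ray ET]
2. ∠BHE = 91°  [△BEH]
3. ∠BHT = 89°  [linear pair at H on ET]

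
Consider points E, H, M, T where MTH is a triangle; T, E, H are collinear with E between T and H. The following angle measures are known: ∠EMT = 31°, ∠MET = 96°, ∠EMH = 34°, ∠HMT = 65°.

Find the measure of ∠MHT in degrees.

1. ∠HEM = 84°  [linear pair at E on TH]
2. ∠EHM = 62°  [△MEH]
3. ∠MHT = 62°  [E on ray HT]

∠MHT = 62°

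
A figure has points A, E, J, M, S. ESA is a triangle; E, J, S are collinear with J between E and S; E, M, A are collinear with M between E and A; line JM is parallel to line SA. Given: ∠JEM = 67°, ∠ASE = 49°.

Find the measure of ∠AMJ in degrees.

1. ∠AES = 67°  [J on ES, M on EA]
2. ∠EAS = 64°  [△ESA]
3. ∠EMJ = 64°  [JM∥SA, corresponding at M]
4. ∠AMJ = 116°  [linear pair at M on EA]

∠AMJ = 116°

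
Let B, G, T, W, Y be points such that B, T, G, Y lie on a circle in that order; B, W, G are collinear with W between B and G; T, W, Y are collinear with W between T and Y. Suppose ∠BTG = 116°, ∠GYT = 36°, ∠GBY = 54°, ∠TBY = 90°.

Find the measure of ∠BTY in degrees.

∠BTY = 62°

1. ∠BYG = 64°  [cyclic BTGY, opposite ∠T+∠Y]
2. ∠BGY = 62°  [△BGY]
3. ∠BTY = 62°  [same arc BY]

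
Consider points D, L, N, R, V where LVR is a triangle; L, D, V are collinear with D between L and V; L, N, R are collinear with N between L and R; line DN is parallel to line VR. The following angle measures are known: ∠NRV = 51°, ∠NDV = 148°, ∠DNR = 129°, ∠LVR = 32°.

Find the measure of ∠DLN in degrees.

∠DLN = 97°

1. ∠LDN = 32°  [linear pair at D on LV]
2. ∠DNL = 51°  [linear pair at N on LR]
3. ∠DLN = 97°  [△LDN]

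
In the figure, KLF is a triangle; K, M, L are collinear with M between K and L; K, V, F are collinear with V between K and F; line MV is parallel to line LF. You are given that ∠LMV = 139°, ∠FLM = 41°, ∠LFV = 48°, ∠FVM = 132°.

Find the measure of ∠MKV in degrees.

1. ∠KMV = 41°  [linear pair at M on KL]
2. ∠KVM = 48°  [linear pair at V on KF]
3. ∠MKV = 91°  [△KMV]

∠MKV = 91°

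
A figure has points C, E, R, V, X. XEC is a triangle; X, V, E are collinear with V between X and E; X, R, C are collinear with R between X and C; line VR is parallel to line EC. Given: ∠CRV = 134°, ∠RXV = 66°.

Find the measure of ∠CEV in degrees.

∠CEV = 68°

1. ∠VRX = 46°  [linear pair at R on XC]
2. ∠RVX = 68°  [△XVR]
3. ∠EVR = 112°  [linear pair at V on XE]
4. ∠CEV = 68°  [VR∥EC, co-interior at E–V]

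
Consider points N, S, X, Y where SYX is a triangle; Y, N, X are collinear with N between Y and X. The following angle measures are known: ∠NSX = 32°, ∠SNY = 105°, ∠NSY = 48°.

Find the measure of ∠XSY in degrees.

∠XSY = 80°

1. ∠NYS = 27°  [△SYN]
2. ∠SNX = 75°  [linear pair at N on YX]
3. ∠SYX = 27°  [N on ray YX]
4. ∠NXS = 73°  [△SNX]
5. ∠SXY = 73°  [N on ray XY]
6. ∠XSY = 80°  [△SYX]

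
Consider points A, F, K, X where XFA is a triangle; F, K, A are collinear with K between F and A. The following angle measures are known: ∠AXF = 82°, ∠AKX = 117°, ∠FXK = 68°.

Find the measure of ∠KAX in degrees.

∠KAX = 49°

1. ∠FKX = 63°  [linear pair at K on FA]
2. ∠KFX = 49°  [△XFK]
3. ∠AFX = 49°  [K on ray FA]
4. ∠FAX = 49°  [△XFA]
5. ∠KAX = 49°  [K on ray AF]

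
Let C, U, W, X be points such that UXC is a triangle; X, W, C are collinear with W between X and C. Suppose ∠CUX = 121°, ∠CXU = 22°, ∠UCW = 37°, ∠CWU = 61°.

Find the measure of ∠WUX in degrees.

∠WUX = 39°

1. ∠UXW = 22°  [W on ray XC]
2. ∠UWX = 119°  [linear pair at W on XC]
3. ∠WUX = 39°  [△UXW]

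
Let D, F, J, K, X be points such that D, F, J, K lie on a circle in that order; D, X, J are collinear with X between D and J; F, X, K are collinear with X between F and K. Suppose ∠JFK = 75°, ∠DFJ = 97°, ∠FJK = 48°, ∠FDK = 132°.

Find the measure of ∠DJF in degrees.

∠DJF = 26°

1. ∠FKJ = 57°  [△FJK]
2. ∠FDJ = 57°  [same arc FJ]
3. ∠DJF = 26°  [△DFJ]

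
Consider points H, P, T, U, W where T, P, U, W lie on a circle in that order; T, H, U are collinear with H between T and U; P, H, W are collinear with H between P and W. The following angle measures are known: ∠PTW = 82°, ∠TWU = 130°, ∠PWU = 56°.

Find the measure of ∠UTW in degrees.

1. ∠PUW = 98°  [cyclic TPUW, opposite ∠T+∠U]
2. ∠UPW = 26°  [△PUW]
3. ∠UTW = 26°  [same arc UW]

∠UTW = 26°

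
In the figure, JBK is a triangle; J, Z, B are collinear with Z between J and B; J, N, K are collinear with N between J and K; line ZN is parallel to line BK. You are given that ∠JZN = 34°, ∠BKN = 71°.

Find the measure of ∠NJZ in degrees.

1. ∠JBK = 34°  [ZN∥BK, corresponding at Z]
2. ∠BKJ = 71°  [N on ray KJ]
3. ∠BJK = 75°  [△JBK]
4. ∠NJZ = 75°  [Z on JB, N on JK]

∠NJZ = 75°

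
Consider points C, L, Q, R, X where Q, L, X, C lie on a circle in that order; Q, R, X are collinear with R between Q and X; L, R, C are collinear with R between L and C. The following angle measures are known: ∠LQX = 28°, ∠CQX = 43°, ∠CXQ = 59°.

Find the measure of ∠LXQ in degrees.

1. ∠QCX = 78°  [△QXC]
2. ∠QLX = 102°  [cyclic QLXC, opposite ∠L+∠C]
3. ∠LXQ = 50°  [△QLX]

∠LXQ = 50°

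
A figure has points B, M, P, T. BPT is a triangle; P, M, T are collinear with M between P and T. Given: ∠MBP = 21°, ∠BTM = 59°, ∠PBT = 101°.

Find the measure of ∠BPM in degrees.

∠BPM = 20°

1. ∠BTP = 59°  [M on ray TP]
2. ∠BPT = 20°  [△BPT]
3. ∠BPM = 20°  [M on ray PT]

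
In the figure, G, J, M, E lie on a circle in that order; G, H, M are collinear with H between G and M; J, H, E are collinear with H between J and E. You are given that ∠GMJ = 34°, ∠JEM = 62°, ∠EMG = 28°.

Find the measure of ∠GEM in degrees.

1. ∠JGM = 62°  [same arc JM]
2. ∠GJM = 84°  [△GJM]
3. ∠GEM = 96°  [cyclic GJME, opposite ∠J+∠E]

∠GEM = 96°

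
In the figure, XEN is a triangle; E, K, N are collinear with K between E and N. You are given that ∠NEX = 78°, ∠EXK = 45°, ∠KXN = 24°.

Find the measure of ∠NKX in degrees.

1. ∠KEX = 78°  [K on ray EN]
2. ∠EKX = 57°  [△XEK]
3. ∠NKX = 123°  [linear pair at K on EN]

∠NKX = 123°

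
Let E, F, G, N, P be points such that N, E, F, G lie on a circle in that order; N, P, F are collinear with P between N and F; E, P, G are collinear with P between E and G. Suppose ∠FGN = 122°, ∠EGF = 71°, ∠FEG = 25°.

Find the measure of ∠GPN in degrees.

1. ∠FEN = 58°  [cyclic NEFG, opposite ∠E+∠G]
2. ∠ENF = 71°  [same arc EF]
3. ∠FNG = 25°  [same arc FG]
4. ∠EFN = 51°  [△NEF]
5. ∠EGN = 51°  [same arc NE]
6. ∠GPN = 104°  [△NPG]

∠GPN = 104°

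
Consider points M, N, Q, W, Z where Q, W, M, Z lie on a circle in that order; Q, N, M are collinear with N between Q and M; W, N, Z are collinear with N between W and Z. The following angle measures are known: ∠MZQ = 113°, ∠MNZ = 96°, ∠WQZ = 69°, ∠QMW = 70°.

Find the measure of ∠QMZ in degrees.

∠QMZ = 41°

1. ∠MWQ = 67°  [cyclic QWMZ, opposite ∠W+∠Z]
2. ∠QNW = 96°  [vertical angles at N]
3. ∠MQW = 43°  [△QWM]
4. ∠QWZ = 41°  [△QNW]
5. ∠QMZ = 41°  [same arc QZ]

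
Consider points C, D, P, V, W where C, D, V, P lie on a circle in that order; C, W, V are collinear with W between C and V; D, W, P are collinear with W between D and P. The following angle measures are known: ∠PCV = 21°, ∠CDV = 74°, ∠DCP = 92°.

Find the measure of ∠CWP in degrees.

∠CWP = 124°

1. ∠PDV = 21°  [same arc VP]
2. ∠CPV = 106°  [cyclic CDVP, opposite ∠D+∠P]
3. ∠DVP = 88°  [cyclic CDVP, opposite ∠C+∠V]
4. ∠DPV = 71°  [△DVP]
5. ∠CVP = 53°  [△CVP]
6. ∠PWV = 56°  [△VWP]
7. ∠CWP = 124°  [linear pair at W on CV]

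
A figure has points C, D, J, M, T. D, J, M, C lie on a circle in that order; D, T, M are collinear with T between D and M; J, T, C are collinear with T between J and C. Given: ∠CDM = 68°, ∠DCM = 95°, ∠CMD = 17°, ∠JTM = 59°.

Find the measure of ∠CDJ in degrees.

1. ∠CJD = 17°  [same arc DC]
2. ∠CTD = 59°  [vertical angles at T]
3. ∠DCJ = 53°  [△DTC]
4. ∠CDJ = 110°  [△DJC]

∠CDJ = 110°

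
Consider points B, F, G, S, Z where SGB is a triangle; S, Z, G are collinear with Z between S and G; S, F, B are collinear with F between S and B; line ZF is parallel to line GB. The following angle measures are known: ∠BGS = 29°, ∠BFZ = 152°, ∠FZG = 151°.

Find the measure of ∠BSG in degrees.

∠BSG = 123°

1. ∠FZS = 29°  [ZF∥GB, corresponding at Z]
2. ∠SFZ = 28°  [linear pair at F on SB]
3. ∠FSZ = 123°  [△SZF]
4. ∠BSG = 123°  [Z on SG, F on SB]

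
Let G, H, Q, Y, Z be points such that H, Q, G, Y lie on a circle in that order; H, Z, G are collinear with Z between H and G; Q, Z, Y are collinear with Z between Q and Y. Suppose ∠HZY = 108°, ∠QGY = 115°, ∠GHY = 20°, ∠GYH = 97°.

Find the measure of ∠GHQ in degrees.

∠GHQ = 45°

1. ∠GZQ = 108°  [vertical angles at Z]
2. ∠GQY = 20°  [same arc GY]
3. ∠GQH = 83°  [cyclic HQGY, opposite ∠Q+∠Y]
4. ∠HGQ = 52°  [△QZG]
5. ∠GHQ = 45°  [△HQG]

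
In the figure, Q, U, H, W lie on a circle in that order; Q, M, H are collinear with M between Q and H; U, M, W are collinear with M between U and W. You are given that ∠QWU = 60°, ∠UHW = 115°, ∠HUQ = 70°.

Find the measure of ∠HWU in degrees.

∠HWU = 50°

1. ∠QHU = 60°  [same arc QU]
2. ∠HQU = 50°  [△QUH]
3. ∠HWU = 50°  [same arc UH]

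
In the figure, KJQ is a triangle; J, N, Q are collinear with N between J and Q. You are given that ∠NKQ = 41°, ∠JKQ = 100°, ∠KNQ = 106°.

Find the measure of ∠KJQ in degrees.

∠KJQ = 47°

1. ∠KQN = 33°  [△KNQ]
2. ∠JQK = 33°  [N on ray QJ]
3. ∠KJQ = 47°  [△KJQ]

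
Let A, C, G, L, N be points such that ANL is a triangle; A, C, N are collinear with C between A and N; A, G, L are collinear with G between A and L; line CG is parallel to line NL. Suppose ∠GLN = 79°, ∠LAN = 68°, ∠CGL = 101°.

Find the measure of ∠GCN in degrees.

∠GCN = 147°

1. ∠ALN = 79°  [G on ray LA]
2. ∠ANL = 33°  [△ANL]
3. ∠ACG = 33°  [CG∥NL, corresponding at C]
4. ∠GCN = 147°  [linear pair at C on AN]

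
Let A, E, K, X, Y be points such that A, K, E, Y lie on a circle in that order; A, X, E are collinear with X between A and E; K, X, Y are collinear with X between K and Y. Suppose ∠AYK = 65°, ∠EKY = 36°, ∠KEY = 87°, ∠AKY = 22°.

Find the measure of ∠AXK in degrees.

∠AXK = 101°

1. ∠AEK = 65°  [same arc AK]
2. ∠EXK = 79°  [△KXE]
3. ∠AXK = 101°  [linear pair at X on AE]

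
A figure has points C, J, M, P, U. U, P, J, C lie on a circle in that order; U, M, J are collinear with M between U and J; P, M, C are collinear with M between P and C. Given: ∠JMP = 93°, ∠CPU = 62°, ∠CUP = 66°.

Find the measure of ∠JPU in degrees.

∠JPU = 97°

1. ∠PMU = 87°  [linear pair at M on UJ]
2. ∠PCU = 52°  [△UPC]
3. ∠JUP = 31°  [△UMP]
4. ∠PJU = 52°  [same arc UP]
5. ∠JPU = 97°  [△UPJ]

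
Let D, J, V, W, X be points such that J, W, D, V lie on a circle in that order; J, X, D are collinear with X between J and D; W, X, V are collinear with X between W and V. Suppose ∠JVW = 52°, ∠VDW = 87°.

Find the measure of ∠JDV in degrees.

1. ∠VJW = 93°  [cyclic JWDV, opposite ∠J+∠D]
2. ∠JWV = 35°  [△JWV]
3. ∠JDV = 35°  [same arc JV]

∠JDV = 35°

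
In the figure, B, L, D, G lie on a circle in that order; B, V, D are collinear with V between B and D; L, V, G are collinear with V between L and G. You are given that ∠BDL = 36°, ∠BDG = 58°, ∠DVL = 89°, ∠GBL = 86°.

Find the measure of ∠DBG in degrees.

1. ∠BGL = 36°  [same arc BL]
2. ∠BVG = 89°  [vertical angles at V]
3. ∠DBG = 55°  [△BVG]

∠DBG = 55°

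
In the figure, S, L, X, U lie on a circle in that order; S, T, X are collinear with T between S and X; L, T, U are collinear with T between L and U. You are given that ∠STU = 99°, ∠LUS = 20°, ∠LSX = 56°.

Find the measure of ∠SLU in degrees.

∠SLU = 43°

1. ∠LTX = 99°  [vertical angles at T]
2. ∠LTS = 81°  [linear pair at T on SX]
3. ∠SLU = 43°  [△STL]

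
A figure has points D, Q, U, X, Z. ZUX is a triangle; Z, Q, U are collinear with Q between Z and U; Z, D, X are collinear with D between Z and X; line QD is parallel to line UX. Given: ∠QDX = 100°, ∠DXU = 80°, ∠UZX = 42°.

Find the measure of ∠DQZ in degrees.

1. ∠QDZ = 80°  [linear pair at D on ZX]
2. ∠DZQ = 42°  [Q on ZU, D on ZX]
3. ∠DQZ = 58°  [△ZQD]

∠DQZ = 58°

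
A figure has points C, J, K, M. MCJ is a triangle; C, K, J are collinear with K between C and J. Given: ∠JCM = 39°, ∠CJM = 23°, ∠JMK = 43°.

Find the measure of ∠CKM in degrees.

∠CKM = 66°

1. ∠KJM = 23°  [K on ray JC]
2. ∠JKM = 114°  [△MKJ]
3. ∠CKM = 66°  [linear pair at K on CJ]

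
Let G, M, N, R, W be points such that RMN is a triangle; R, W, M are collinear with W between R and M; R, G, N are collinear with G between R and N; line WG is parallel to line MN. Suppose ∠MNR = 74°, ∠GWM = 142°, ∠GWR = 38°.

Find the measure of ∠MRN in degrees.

1. ∠RGW = 74°  [WG∥MN, corresponding at G]
2. ∠GRW = 68°  [△RWG]
3. ∠MRN = 68°  [W on RM, G on RN]

∠MRN = 68°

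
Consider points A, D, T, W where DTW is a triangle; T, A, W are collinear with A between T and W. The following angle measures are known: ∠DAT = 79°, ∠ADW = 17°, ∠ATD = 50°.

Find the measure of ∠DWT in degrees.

∠DWT = 62°

1. ∠DAW = 101°  [linear pair at A on TW]
2. ∠AWD = 62°  [△DAW]
3. ∠DWT = 62°  [A on ray WT]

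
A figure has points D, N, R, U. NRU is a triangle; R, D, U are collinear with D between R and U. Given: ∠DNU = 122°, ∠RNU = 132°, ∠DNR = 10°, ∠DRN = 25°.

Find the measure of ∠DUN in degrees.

∠DUN = 23°

1. ∠NDR = 145°  [△NRD]
2. ∠NDU = 35°  [linear pair at D on RU]
3. ∠DUN = 23°  [△NDU]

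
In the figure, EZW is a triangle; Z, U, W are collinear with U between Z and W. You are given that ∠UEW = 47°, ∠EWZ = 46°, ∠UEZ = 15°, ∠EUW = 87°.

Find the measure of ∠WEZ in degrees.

∠WEZ = 62°

1. ∠EUZ = 93°  [linear pair at U on ZW]
2. ∠EZU = 72°  [△EZU]
3. ∠EZW = 72°  [U on ray ZW]
4. ∠WEZ = 62°  [△EZW]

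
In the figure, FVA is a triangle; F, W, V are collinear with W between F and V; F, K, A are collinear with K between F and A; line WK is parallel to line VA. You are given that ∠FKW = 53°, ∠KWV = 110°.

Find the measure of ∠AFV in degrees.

∠AFV = 57°

1. ∠FWK = 70°  [linear pair at W on FV]
2. ∠KFW = 57°  [△FWK]
3. ∠AFV = 57°  [W on FV, K on FA]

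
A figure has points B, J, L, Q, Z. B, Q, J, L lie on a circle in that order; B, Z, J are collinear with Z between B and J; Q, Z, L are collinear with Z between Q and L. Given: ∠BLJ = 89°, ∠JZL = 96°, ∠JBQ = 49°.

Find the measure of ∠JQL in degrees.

∠JQL = 56°

1. ∠BQJ = 91°  [cyclic BQJL, opposite ∠Q+∠L]
2. ∠BZQ = 96°  [vertical angles at Z]
3. ∠BJQ = 40°  [△BQJ]
4. ∠JZQ = 84°  [linear pair at Z on BJ]
5. ∠JQL = 56°  [△QZJ]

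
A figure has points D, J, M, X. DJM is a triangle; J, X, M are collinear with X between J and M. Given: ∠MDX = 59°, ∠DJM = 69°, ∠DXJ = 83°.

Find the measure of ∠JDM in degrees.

∠JDM = 87°

1. ∠DXM = 97°  [linear pair at X on JM]
2. ∠DMX = 24°  [△DXM]
3. ∠DMJ = 24°  [X on ray MJ]
4. ∠JDM = 87°  [△DJM]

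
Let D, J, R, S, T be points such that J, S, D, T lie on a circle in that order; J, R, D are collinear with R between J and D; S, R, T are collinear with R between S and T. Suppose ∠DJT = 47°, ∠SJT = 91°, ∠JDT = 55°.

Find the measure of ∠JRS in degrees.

∠JRS = 81°

1. ∠DST = 47°  [same arc DT]
2. ∠SDT = 89°  [cyclic JSDT, opposite ∠J+∠D]
3. ∠JST = 55°  [same arc JT]
4. ∠DTS = 44°  [△SDT]
5. ∠DJS = 44°  [same arc SD]
6. ∠JRS = 81°  [△JRS]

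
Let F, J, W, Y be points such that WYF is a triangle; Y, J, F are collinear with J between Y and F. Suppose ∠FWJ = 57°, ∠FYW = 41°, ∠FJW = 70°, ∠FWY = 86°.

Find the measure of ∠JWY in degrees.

1. ∠JYW = 41°  [J on ray YF]
2. ∠WJY = 110°  [linear pair at J on YF]
3. ∠JWY = 29°  [△WYJ]

∠JWY = 29°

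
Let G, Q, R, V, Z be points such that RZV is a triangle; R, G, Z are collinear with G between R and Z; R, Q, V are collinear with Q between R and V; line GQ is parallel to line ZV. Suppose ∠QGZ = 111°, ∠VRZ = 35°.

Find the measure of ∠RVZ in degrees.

1. ∠QGR = 69°  [linear pair at G on RZ]
2. ∠GRQ = 35°  [G on RZ, Q on RV]
3. ∠GQR = 76°  [△RGQ]
4. ∠RVZ = 76°  [GQ∥ZV, corresponding at Q]

∠RVZ = 76°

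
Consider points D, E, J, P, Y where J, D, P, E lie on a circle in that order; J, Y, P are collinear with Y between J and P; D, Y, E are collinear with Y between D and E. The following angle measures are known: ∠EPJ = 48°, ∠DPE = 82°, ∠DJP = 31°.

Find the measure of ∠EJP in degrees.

∠EJP = 67°

1. ∠DEP = 31°  [same arc DP]
2. ∠EDP = 67°  [△DPE]
3. ∠EJP = 67°  [same arc PE]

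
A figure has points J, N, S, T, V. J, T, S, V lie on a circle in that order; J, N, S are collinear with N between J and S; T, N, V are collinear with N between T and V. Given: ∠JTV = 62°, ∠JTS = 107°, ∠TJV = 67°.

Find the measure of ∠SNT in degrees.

∠SNT = 84°

1. ∠JSV = 62°  [same arc JV]
2. ∠JVT = 51°  [△JTV]
3. ∠JVS = 73°  [cyclic JTSV, opposite ∠T+∠V]
4. ∠SJV = 45°  [△JSV]
5. ∠JST = 51°  [same arc JT]
6. ∠STV = 45°  [same arc SV]
7. ∠SNT = 84°  [△TNS]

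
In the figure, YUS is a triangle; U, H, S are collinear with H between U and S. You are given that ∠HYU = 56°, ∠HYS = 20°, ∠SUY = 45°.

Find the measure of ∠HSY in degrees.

1. ∠HUY = 45°  [H on ray US]
2. ∠UHY = 79°  [△YUH]
3. ∠SHY = 101°  [linear pair at H on US]
4. ∠HSY = 59°  [△YHS]

∠HSY = 59°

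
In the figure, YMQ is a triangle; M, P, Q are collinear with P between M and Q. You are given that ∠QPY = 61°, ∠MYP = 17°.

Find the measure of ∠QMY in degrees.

1. ∠MPY = 119°  [linear pair at P on MQ]
2. ∠PMY = 44°  [△YMP]
3. ∠QMY = 44°  [P on ray MQ]

∠QMY = 44°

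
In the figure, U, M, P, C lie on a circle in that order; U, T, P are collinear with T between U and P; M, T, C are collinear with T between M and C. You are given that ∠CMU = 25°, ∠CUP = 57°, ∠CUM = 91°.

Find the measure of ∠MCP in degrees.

∠MCP = 34°

1. ∠CMP = 57°  [same arc PC]
2. ∠CPM = 89°  [cyclic UMPC, opposite ∠U+∠P]
3. ∠MCP = 34°  [△MPC]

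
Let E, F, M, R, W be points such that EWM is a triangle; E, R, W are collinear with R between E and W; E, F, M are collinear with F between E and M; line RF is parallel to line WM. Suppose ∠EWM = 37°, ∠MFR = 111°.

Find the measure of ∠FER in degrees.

∠FER = 74°

1. ∠ERF = 37°  [RF∥WM, corresponding at R]
2. ∠EFR = 69°  [linear pair at F on EM]
3. ∠FER = 74°  [△ERF]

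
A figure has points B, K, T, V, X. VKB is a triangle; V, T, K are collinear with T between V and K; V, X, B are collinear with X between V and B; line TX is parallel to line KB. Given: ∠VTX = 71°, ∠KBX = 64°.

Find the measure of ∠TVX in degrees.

1. ∠BKV = 71°  [TX∥KB, corresponding at T]
2. ∠KBV = 64°  [X on ray BV]
3. ∠BVK = 45°  [△VKB]
4. ∠TVX = 45°  [T on VK, X on VB]

∠TVX = 45°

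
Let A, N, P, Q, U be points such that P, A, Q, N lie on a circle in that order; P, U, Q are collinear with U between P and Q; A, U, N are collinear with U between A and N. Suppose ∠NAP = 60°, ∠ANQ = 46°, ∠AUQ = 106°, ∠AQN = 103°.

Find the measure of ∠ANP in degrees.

∠ANP = 43°

1. ∠NAQ = 31°  [△AQN]
2. ∠NUP = 106°  [vertical angles at U]
3. ∠NPQ = 31°  [same arc QN]
4. ∠ANP = 43°  [△PUN]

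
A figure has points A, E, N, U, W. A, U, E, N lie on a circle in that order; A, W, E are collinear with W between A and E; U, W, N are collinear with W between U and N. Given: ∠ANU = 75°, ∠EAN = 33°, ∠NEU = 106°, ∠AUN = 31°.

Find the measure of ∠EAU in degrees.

∠EAU = 41°

1. ∠EUN = 33°  [same arc EN]
2. ∠ENU = 41°  [△UEN]
3. ∠EAU = 41°  [same arc UE]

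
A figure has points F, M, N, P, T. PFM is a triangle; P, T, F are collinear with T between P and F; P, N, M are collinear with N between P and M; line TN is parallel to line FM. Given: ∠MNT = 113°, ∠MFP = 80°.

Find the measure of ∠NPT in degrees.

1. ∠PNT = 67°  [linear pair at N on PM]
2. ∠NTP = 80°  [TN∥FM, corresponding at T]
3. ∠NPT = 33°  [△PTN]

∠NPT = 33°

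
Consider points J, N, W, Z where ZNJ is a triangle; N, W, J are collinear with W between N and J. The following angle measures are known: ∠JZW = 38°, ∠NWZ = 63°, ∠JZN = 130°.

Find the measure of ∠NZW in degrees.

1. ∠JWZ = 117°  [linear pair at W on NJ]
2. ∠WJZ = 25°  [△ZWJ]
3. ∠NJZ = 25°  [W on ray JN]
4. ∠JNZ = 25°  [△ZNJ]
5. ∠WNZ = 25°  [W on ray NJ]
6. ∠NZW = 92°  [△ZNW]

∠NZW = 92°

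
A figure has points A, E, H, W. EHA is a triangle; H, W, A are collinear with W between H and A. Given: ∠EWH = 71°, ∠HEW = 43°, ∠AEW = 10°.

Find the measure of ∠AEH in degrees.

1. ∠EHW = 66°  [△EHW]
2. ∠AWE = 109°  [linear pair at W on HA]
3. ∠EAW = 61°  [△EWA]
4. ∠AHE = 66°  [W on ray HA]
5. ∠EAH = 61°  [W on ray AH]
6. ∠AEH = 53°  [△EHA]

∠AEH = 53°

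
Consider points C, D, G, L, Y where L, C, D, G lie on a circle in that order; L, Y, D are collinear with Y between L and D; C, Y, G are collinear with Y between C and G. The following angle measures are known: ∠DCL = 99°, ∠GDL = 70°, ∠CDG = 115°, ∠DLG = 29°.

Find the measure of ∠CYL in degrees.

1. ∠GCL = 70°  [same arc LG]
2. ∠DCG = 29°  [same arc DG]
3. ∠CGD = 36°  [△CDG]
4. ∠CLD = 36°  [same arc CD]
5. ∠CYL = 74°  [△LYC]

∠CYL = 74°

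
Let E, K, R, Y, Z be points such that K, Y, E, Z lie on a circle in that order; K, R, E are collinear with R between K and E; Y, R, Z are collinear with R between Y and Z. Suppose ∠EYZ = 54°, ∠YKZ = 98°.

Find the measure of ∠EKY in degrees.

∠EKY = 44°

1. ∠YEZ = 82°  [cyclic KYEZ, opposite ∠K+∠E]
2. ∠EZY = 44°  [△YEZ]
3. ∠EKY = 44°  [same arc YE]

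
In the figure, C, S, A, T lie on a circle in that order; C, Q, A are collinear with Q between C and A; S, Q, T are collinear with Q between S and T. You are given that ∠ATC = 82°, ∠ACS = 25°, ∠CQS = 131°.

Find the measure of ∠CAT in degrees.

∠CAT = 24°

1. ∠ATS = 25°  [same arc SA]
2. ∠AQT = 131°  [vertical angles at Q]
3. ∠CAT = 24°  [△AQT]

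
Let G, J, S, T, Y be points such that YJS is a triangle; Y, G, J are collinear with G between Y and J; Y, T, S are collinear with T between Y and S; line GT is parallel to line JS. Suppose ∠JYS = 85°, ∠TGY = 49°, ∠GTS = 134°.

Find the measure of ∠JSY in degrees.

∠JSY = 46°

1. ∠GYT = 85°  [G on YJ, T on YS]
2. ∠GTY = 46°  [△YGT]
3. ∠JSY = 46°  [GT∥JS, corresponding at T]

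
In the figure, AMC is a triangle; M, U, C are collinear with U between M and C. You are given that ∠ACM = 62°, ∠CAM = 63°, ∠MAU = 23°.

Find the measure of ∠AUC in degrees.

1. ∠AMC = 55°  [△AMC]
2. ∠AMU = 55°  [U on ray MC]
3. ∠AUM = 102°  [△AMU]
4. ∠AUC = 78°  [linear pair at U on MC]

∠AUC = 78°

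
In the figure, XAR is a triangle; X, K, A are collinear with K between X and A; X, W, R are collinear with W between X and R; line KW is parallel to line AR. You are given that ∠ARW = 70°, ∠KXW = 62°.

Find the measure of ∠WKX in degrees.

∠WKX = 48°

1. ∠ARX = 70°  [W on ray RX]
2. ∠AXR = 62°  [K on XA, W on XR]
3. ∠RAX = 48°  [△XAR]
4. ∠WKX = 48°  [KW∥AR, corresponding at K]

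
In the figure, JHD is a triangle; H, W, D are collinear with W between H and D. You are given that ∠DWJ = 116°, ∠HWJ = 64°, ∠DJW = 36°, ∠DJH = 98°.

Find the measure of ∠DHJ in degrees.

∠DHJ = 54°

1. ∠JDW = 28°  [△JWD]
2. ∠HDJ = 28°  [W on ray DH]
3. ∠DHJ = 54°  [△JHD]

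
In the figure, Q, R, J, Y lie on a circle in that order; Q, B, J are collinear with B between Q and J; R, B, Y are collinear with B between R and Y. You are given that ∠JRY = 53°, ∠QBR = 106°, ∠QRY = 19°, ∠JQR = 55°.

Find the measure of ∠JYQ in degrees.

1. ∠JQY = 53°  [same arc JY]
2. ∠QJY = 19°  [same arc QY]
3. ∠JYQ = 108°  [△QJY]

∠JYQ = 108°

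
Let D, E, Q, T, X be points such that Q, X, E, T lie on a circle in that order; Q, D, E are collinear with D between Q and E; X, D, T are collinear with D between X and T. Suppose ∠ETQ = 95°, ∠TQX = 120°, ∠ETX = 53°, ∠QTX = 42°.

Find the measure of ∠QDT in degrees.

1. ∠TEX = 60°  [cyclic QXET, opposite ∠Q+∠E]
2. ∠EXT = 67°  [△XET]
3. ∠EQT = 67°  [same arc ET]
4. ∠QDT = 71°  [△QDT]

∠QDT = 71°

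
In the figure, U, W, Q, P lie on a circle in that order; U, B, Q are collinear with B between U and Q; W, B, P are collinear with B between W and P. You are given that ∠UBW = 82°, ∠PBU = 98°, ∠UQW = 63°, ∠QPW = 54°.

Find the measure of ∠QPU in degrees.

1. ∠PBQ = 82°  [vertical angles at B]
2. ∠UPW = 63°  [same arc UW]
3. ∠PQU = 44°  [△QBP]
4. ∠PUQ = 19°  [△UBP]
5. ∠QPU = 117°  [△UQP]

∠QPU = 117°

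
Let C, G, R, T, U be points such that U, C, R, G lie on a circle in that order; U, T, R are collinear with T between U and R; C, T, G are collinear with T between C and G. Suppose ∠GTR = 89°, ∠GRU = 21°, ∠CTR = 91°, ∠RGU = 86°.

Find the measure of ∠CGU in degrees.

∠CGU = 16°

1. ∠GTU = 91°  [linear pair at T on UR]
2. ∠GUR = 73°  [△URG]
3. ∠CGU = 16°  [△UTG]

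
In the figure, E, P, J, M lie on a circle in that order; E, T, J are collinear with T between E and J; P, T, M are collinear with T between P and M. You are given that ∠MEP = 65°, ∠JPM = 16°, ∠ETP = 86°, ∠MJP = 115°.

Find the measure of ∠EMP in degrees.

∠EMP = 70°

1. ∠JEM = 16°  [same arc JM]
2. ∠JTM = 86°  [vertical angles at T]
3. ∠ETM = 94°  [linear pair at T on EJ]
4. ∠EMP = 70°  [△ETM]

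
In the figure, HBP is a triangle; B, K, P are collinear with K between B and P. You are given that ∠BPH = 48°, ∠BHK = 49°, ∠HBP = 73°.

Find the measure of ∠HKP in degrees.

∠HKP = 122°

1. ∠HBK = 73°  [K on ray BP]
2. ∠BKH = 58°  [△HBK]
3. ∠HKP = 122°  [linear pair at K on BP]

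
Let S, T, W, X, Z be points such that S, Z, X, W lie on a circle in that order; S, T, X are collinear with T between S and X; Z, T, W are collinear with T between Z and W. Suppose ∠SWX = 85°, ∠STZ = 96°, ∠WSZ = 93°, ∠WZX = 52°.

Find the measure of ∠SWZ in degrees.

1. ∠WTX = 96°  [vertical angles at T]
2. ∠WSX = 52°  [same arc XW]
3. ∠STW = 84°  [linear pair at T on SX]
4. ∠SWZ = 44°  [△STW]

∠SWZ = 44°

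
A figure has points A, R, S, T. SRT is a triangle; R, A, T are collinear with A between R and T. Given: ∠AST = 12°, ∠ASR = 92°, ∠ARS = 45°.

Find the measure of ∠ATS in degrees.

1. ∠RAS = 43°  [△SRA]
2. ∠SAT = 137°  [linear pair at A on RT]
3. ∠ATS = 31°  [△SAT]

∠ATS = 31°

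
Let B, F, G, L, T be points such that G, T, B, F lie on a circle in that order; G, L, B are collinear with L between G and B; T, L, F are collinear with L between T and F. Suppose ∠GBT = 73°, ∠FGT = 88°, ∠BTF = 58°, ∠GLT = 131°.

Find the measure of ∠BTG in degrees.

1. ∠GFT = 73°  [same arc GT]
2. ∠FTG = 19°  [△GTF]
3. ∠BGT = 30°  [△GLT]
4. ∠BTG = 77°  [△GTB]

∠BTG = 77°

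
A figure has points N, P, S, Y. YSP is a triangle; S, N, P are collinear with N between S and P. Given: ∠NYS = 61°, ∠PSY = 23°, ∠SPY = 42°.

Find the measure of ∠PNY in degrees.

∠PNY = 84°

1. ∠NSY = 23°  [N on ray SP]
2. ∠SNY = 96°  [△YSN]
3. ∠PNY = 84°  [linear pair at N on SP]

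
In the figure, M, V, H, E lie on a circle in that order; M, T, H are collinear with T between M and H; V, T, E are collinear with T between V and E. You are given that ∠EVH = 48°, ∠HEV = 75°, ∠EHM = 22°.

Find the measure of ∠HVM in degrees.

1. ∠EMH = 48°  [same arc HE]
2. ∠HEM = 110°  [△MHE]
3. ∠HVM = 70°  [cyclic MVHE, opposite ∠V+∠E]

∠HVM = 70°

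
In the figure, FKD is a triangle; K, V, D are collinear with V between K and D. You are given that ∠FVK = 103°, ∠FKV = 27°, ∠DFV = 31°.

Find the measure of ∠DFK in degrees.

∠DFK = 81°

1. ∠DVF = 77°  [linear pair at V on KD]
2. ∠DKF = 27°  [V on ray KD]
3. ∠FDV = 72°  [△FVD]
4. ∠FDK = 72°  [V on ray DK]
5. ∠DFK = 81°  [△FKD]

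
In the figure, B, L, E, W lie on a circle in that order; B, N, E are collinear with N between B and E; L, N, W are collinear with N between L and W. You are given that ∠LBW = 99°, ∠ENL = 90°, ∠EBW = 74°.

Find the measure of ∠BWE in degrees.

∠BWE = 41°

1. ∠LEW = 81°  [cyclic BLEW, opposite ∠B+∠E]
2. ∠BNW = 90°  [vertical angles at N]
3. ∠ELW = 74°  [same arc EW]
4. ∠EWL = 25°  [△LEW]
5. ∠ENW = 90°  [linear pair at N on BE]
6. ∠BEW = 65°  [△ENW]
7. ∠BWE = 41°  [△BEW]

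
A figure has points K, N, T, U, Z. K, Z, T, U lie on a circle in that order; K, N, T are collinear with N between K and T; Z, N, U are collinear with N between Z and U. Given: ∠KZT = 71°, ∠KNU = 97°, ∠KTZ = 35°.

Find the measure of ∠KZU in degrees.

1. ∠TKZ = 74°  [△KZT]
2. ∠TNZ = 97°  [vertical angles at N]
3. ∠KNZ = 83°  [linear pair at N on KT]
4. ∠KZU = 23°  [△KNZ]

∠KZU = 23°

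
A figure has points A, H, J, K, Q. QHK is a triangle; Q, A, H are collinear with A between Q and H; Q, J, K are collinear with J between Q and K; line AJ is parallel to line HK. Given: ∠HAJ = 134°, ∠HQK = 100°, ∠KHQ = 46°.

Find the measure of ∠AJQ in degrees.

1. ∠JAQ = 46°  [linear pair at A on QH]
2. ∠AQJ = 100°  [A on QH, J on QK]
3. ∠AJQ = 34°  [△QAJ]

∠AJQ = 34°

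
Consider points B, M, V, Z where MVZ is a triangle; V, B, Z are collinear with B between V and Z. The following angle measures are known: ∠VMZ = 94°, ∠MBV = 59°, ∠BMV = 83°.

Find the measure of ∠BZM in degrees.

1. ∠BVM = 38°  [△MVB]
2. ∠MVZ = 38°  [B on ray VZ]
3. ∠MZV = 48°  [△MVZ]
4. ∠BZM = 48°  [B on ray ZV]

∠BZM = 48°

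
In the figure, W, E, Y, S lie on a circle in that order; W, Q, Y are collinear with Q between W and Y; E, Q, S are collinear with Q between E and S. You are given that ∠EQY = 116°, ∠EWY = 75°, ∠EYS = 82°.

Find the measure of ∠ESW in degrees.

∠ESW = 41°

1. ∠EQW = 64°  [linear pair at Q on WY]
2. ∠SEW = 41°  [△WQE]
3. ∠EWS = 98°  [cyclic WEYS, opposite ∠W+∠Y]
4. ∠ESW = 41°  [△WES]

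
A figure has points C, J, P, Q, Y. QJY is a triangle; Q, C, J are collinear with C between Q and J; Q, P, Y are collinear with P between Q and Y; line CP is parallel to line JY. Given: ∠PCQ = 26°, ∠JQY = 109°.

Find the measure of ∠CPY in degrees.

1. ∠QJY = 26°  [CP∥JY, corresponding at C]
2. ∠JYQ = 45°  [△QJY]
3. ∠CPQ = 45°  [CP∥JY, corresponding at P]
4. ∠CPY = 135°  [linear pair at P on QY]

∠CPY = 135°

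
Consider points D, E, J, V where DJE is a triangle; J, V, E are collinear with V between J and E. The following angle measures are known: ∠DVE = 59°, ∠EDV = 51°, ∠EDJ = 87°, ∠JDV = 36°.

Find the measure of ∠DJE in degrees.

1. ∠DVJ = 121°  [linear pair at V on JE]
2. ∠DJV = 23°  [△DJV]
3. ∠DJE = 23°  [V on ray JE]

∠DJE = 23°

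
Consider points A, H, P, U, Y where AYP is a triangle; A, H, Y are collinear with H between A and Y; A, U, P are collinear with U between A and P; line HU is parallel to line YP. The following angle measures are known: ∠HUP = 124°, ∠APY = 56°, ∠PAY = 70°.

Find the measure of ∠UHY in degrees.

1. ∠AUH = 56°  [linear pair at U on AP]
2. ∠HAU = 70°  [H on AY, U on AP]
3. ∠AHU = 54°  [△AHU]
4. ∠UHY = 126°  [linear pair at H on AY]

∠UHY = 126°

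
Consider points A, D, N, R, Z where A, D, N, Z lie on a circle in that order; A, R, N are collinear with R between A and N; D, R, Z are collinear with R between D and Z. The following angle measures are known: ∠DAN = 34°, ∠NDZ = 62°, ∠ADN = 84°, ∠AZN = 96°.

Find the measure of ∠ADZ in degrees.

1. ∠NAZ = 62°  [same arc NZ]
2. ∠ANZ = 22°  [△ANZ]
3. ∠ADZ = 22°  [same arc AZ]

∠ADZ = 22°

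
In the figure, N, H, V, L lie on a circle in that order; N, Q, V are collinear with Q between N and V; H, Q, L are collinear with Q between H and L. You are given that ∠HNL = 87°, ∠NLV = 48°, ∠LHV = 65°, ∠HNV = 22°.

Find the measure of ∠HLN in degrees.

∠HLN = 26°

1. ∠NHV = 132°  [cyclic NHVL, opposite ∠H+∠L]
2. ∠HVN = 26°  [△NHV]
3. ∠HLN = 26°  [same arc NH]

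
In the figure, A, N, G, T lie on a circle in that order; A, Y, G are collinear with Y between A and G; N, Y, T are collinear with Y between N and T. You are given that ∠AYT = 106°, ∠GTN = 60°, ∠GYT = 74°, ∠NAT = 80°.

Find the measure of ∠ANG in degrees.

1. ∠GYN = 106°  [vertical angles at Y]
2. ∠GAN = 60°  [same arc NG]
3. ∠NGT = 100°  [cyclic ANGT, opposite ∠A+∠G]
4. ∠GNT = 20°  [△NGT]
5. ∠AGN = 54°  [△NYG]
6. ∠ANG = 66°  [△ANG]

∠ANG = 66°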